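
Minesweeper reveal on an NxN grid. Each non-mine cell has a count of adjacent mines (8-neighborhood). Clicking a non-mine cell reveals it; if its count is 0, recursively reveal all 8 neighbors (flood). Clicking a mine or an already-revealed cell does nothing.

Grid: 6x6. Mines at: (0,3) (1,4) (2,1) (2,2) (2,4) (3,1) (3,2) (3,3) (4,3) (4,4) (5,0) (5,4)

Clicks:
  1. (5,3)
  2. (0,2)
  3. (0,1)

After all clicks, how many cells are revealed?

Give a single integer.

Click 1 (5,3) count=3: revealed 1 new [(5,3)] -> total=1
Click 2 (0,2) count=1: revealed 1 new [(0,2)] -> total=2
Click 3 (0,1) count=0: revealed 5 new [(0,0) (0,1) (1,0) (1,1) (1,2)] -> total=7

Answer: 7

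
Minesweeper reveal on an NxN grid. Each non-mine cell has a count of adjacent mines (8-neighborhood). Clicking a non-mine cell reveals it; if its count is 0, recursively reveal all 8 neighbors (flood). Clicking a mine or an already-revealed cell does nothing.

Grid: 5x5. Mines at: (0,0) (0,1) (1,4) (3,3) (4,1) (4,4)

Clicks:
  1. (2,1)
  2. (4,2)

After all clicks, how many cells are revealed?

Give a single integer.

Answer: 10

Derivation:
Click 1 (2,1) count=0: revealed 9 new [(1,0) (1,1) (1,2) (2,0) (2,1) (2,2) (3,0) (3,1) (3,2)] -> total=9
Click 2 (4,2) count=2: revealed 1 new [(4,2)] -> total=10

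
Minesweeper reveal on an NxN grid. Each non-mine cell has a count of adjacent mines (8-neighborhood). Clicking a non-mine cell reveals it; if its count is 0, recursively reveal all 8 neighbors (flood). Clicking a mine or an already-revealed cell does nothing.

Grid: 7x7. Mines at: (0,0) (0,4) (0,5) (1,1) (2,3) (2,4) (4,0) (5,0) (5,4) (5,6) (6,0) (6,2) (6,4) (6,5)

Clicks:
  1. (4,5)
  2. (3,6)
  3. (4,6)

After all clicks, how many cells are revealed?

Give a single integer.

Click 1 (4,5) count=2: revealed 1 new [(4,5)] -> total=1
Click 2 (3,6) count=0: revealed 7 new [(1,5) (1,6) (2,5) (2,6) (3,5) (3,6) (4,6)] -> total=8
Click 3 (4,6) count=1: revealed 0 new [(none)] -> total=8

Answer: 8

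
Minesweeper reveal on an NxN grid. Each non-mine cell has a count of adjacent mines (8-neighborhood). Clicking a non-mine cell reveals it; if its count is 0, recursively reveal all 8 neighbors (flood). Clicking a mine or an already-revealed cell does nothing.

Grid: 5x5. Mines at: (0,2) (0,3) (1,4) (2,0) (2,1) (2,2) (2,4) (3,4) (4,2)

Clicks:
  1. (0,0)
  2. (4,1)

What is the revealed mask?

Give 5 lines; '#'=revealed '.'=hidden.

Click 1 (0,0) count=0: revealed 4 new [(0,0) (0,1) (1,0) (1,1)] -> total=4
Click 2 (4,1) count=1: revealed 1 new [(4,1)] -> total=5

Answer: ##...
##...
.....
.....
.#...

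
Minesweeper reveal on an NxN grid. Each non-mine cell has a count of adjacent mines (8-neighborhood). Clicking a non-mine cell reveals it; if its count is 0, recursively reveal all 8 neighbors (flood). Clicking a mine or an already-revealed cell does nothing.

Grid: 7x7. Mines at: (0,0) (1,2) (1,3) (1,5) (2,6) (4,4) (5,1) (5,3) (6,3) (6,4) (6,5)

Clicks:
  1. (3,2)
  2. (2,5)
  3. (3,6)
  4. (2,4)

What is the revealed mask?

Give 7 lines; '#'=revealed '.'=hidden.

Click 1 (3,2) count=0: revealed 14 new [(1,0) (1,1) (2,0) (2,1) (2,2) (2,3) (3,0) (3,1) (3,2) (3,3) (4,0) (4,1) (4,2) (4,3)] -> total=14
Click 2 (2,5) count=2: revealed 1 new [(2,5)] -> total=15
Click 3 (3,6) count=1: revealed 1 new [(3,6)] -> total=16
Click 4 (2,4) count=2: revealed 1 new [(2,4)] -> total=17

Answer: .......
##.....
######.
####..#
####...
.......
.......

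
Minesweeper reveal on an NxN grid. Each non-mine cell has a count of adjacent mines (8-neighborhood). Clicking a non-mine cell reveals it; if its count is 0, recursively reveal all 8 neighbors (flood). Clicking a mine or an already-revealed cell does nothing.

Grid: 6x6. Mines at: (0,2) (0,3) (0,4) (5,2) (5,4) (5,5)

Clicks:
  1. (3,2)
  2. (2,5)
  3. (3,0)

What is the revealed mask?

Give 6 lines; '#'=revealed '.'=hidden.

Click 1 (3,2) count=0: revealed 28 new [(0,0) (0,1) (1,0) (1,1) (1,2) (1,3) (1,4) (1,5) (2,0) (2,1) (2,2) (2,3) (2,4) (2,5) (3,0) (3,1) (3,2) (3,3) (3,4) (3,5) (4,0) (4,1) (4,2) (4,3) (4,4) (4,5) (5,0) (5,1)] -> total=28
Click 2 (2,5) count=0: revealed 0 new [(none)] -> total=28
Click 3 (3,0) count=0: revealed 0 new [(none)] -> total=28

Answer: ##....
######
######
######
######
##....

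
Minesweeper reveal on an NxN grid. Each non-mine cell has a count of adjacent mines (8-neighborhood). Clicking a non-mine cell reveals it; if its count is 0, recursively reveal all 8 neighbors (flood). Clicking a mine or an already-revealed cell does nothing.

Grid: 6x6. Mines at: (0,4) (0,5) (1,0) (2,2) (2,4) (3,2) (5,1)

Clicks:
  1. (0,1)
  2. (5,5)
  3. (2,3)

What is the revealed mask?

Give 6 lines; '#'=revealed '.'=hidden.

Click 1 (0,1) count=1: revealed 1 new [(0,1)] -> total=1
Click 2 (5,5) count=0: revealed 11 new [(3,3) (3,4) (3,5) (4,2) (4,3) (4,4) (4,5) (5,2) (5,3) (5,4) (5,5)] -> total=12
Click 3 (2,3) count=3: revealed 1 new [(2,3)] -> total=13

Answer: .#....
......
...#..
...###
..####
..####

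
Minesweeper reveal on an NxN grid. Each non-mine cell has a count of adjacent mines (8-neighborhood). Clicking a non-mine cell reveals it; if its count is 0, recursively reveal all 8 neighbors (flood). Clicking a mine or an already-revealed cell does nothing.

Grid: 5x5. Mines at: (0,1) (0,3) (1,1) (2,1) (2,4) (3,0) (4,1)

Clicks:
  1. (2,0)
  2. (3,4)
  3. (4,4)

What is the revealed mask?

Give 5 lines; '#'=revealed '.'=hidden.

Click 1 (2,0) count=3: revealed 1 new [(2,0)] -> total=1
Click 2 (3,4) count=1: revealed 1 new [(3,4)] -> total=2
Click 3 (4,4) count=0: revealed 5 new [(3,2) (3,3) (4,2) (4,3) (4,4)] -> total=7

Answer: .....
.....
#....
..###
..###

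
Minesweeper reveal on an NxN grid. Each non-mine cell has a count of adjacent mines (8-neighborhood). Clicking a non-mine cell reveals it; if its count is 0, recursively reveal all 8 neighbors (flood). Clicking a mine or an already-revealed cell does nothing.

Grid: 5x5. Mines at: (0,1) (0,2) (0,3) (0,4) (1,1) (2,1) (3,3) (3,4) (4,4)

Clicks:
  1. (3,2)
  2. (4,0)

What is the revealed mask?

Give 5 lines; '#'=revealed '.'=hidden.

Click 1 (3,2) count=2: revealed 1 new [(3,2)] -> total=1
Click 2 (4,0) count=0: revealed 5 new [(3,0) (3,1) (4,0) (4,1) (4,2)] -> total=6

Answer: .....
.....
.....
###..
###..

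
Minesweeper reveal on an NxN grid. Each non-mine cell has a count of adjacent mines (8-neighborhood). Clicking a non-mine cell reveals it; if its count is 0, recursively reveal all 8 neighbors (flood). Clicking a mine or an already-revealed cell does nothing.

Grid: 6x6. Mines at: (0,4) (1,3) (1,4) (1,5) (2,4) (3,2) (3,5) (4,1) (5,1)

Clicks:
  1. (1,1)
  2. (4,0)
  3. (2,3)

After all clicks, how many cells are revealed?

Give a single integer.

Answer: 13

Derivation:
Click 1 (1,1) count=0: revealed 11 new [(0,0) (0,1) (0,2) (1,0) (1,1) (1,2) (2,0) (2,1) (2,2) (3,0) (3,1)] -> total=11
Click 2 (4,0) count=2: revealed 1 new [(4,0)] -> total=12
Click 3 (2,3) count=4: revealed 1 new [(2,3)] -> total=13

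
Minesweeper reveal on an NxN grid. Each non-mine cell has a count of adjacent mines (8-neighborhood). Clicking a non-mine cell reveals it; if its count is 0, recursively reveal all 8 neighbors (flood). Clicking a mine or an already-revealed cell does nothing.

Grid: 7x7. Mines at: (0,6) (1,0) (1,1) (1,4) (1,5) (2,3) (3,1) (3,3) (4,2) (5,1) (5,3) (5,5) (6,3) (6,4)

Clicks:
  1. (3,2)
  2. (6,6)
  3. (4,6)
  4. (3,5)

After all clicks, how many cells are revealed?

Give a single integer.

Answer: 11

Derivation:
Click 1 (3,2) count=4: revealed 1 new [(3,2)] -> total=1
Click 2 (6,6) count=1: revealed 1 new [(6,6)] -> total=2
Click 3 (4,6) count=1: revealed 1 new [(4,6)] -> total=3
Click 4 (3,5) count=0: revealed 8 new [(2,4) (2,5) (2,6) (3,4) (3,5) (3,6) (4,4) (4,5)] -> total=11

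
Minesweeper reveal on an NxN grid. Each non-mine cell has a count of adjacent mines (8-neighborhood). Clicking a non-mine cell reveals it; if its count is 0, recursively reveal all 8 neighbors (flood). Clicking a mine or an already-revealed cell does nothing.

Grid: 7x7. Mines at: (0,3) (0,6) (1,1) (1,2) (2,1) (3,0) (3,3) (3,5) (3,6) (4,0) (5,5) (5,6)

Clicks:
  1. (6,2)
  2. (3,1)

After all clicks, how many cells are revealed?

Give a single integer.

Click 1 (6,2) count=0: revealed 14 new [(4,1) (4,2) (4,3) (4,4) (5,0) (5,1) (5,2) (5,3) (5,4) (6,0) (6,1) (6,2) (6,3) (6,4)] -> total=14
Click 2 (3,1) count=3: revealed 1 new [(3,1)] -> total=15

Answer: 15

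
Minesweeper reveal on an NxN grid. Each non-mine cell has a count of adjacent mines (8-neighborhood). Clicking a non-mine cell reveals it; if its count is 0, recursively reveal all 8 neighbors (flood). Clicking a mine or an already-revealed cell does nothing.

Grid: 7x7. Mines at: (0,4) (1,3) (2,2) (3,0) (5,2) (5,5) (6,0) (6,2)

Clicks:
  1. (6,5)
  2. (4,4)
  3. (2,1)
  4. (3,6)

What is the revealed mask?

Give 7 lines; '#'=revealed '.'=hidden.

Answer: .....##
....###
.#.####
...####
...####
.......
.....#.

Derivation:
Click 1 (6,5) count=1: revealed 1 new [(6,5)] -> total=1
Click 2 (4,4) count=1: revealed 1 new [(4,4)] -> total=2
Click 3 (2,1) count=2: revealed 1 new [(2,1)] -> total=3
Click 4 (3,6) count=0: revealed 16 new [(0,5) (0,6) (1,4) (1,5) (1,6) (2,3) (2,4) (2,5) (2,6) (3,3) (3,4) (3,5) (3,6) (4,3) (4,5) (4,6)] -> total=19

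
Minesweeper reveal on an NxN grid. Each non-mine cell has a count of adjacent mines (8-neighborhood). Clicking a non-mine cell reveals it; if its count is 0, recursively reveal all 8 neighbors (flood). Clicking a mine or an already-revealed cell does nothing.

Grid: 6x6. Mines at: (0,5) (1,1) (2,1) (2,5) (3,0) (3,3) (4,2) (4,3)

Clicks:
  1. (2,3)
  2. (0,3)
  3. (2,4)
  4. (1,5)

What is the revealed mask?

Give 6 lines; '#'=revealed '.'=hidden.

Answer: ..###.
..####
..###.
......
......
......

Derivation:
Click 1 (2,3) count=1: revealed 1 new [(2,3)] -> total=1
Click 2 (0,3) count=0: revealed 8 new [(0,2) (0,3) (0,4) (1,2) (1,3) (1,4) (2,2) (2,4)] -> total=9
Click 3 (2,4) count=2: revealed 0 new [(none)] -> total=9
Click 4 (1,5) count=2: revealed 1 new [(1,5)] -> total=10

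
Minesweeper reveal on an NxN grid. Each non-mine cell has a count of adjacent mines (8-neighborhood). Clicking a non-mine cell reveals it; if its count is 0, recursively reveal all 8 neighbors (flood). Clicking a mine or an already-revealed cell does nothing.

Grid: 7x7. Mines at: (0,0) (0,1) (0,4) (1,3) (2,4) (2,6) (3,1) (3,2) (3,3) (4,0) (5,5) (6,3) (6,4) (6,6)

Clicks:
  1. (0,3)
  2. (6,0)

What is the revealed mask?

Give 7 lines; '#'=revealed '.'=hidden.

Click 1 (0,3) count=2: revealed 1 new [(0,3)] -> total=1
Click 2 (6,0) count=0: revealed 6 new [(5,0) (5,1) (5,2) (6,0) (6,1) (6,2)] -> total=7

Answer: ...#...
.......
.......
.......
.......
###....
###....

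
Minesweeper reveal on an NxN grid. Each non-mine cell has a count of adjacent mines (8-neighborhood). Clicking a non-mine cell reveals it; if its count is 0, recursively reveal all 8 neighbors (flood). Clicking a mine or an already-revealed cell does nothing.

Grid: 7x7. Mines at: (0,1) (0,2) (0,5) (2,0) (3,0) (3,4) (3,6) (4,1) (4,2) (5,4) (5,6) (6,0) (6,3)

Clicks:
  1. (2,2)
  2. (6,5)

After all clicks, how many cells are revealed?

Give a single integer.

Click 1 (2,2) count=0: revealed 9 new [(1,1) (1,2) (1,3) (2,1) (2,2) (2,3) (3,1) (3,2) (3,3)] -> total=9
Click 2 (6,5) count=2: revealed 1 new [(6,5)] -> total=10

Answer: 10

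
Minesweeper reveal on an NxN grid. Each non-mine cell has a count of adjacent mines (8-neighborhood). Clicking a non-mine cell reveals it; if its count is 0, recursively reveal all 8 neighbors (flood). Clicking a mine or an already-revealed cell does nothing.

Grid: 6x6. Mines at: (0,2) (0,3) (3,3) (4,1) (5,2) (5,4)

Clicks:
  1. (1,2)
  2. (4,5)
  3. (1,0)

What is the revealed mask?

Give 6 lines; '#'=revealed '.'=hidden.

Click 1 (1,2) count=2: revealed 1 new [(1,2)] -> total=1
Click 2 (4,5) count=1: revealed 1 new [(4,5)] -> total=2
Click 3 (1,0) count=0: revealed 10 new [(0,0) (0,1) (1,0) (1,1) (2,0) (2,1) (2,2) (3,0) (3,1) (3,2)] -> total=12

Answer: ##....
###...
###...
###...
.....#
......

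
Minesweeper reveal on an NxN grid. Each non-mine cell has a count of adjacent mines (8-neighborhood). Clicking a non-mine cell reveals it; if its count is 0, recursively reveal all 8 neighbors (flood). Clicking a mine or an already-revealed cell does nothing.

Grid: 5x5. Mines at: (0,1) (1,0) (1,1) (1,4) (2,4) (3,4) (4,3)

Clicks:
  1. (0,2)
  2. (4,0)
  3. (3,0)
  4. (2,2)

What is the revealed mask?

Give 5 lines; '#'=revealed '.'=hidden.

Click 1 (0,2) count=2: revealed 1 new [(0,2)] -> total=1
Click 2 (4,0) count=0: revealed 9 new [(2,0) (2,1) (2,2) (3,0) (3,1) (3,2) (4,0) (4,1) (4,2)] -> total=10
Click 3 (3,0) count=0: revealed 0 new [(none)] -> total=10
Click 4 (2,2) count=1: revealed 0 new [(none)] -> total=10

Answer: ..#..
.....
###..
###..
###..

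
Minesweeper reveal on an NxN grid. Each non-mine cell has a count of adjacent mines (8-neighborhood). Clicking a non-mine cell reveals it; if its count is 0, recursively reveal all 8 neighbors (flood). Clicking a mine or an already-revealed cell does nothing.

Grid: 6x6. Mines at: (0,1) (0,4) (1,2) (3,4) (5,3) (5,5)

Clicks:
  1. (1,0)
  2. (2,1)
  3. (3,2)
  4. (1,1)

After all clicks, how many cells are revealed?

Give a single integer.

Answer: 17

Derivation:
Click 1 (1,0) count=1: revealed 1 new [(1,0)] -> total=1
Click 2 (2,1) count=1: revealed 1 new [(2,1)] -> total=2
Click 3 (3,2) count=0: revealed 15 new [(1,1) (2,0) (2,2) (2,3) (3,0) (3,1) (3,2) (3,3) (4,0) (4,1) (4,2) (4,3) (5,0) (5,1) (5,2)] -> total=17
Click 4 (1,1) count=2: revealed 0 new [(none)] -> total=17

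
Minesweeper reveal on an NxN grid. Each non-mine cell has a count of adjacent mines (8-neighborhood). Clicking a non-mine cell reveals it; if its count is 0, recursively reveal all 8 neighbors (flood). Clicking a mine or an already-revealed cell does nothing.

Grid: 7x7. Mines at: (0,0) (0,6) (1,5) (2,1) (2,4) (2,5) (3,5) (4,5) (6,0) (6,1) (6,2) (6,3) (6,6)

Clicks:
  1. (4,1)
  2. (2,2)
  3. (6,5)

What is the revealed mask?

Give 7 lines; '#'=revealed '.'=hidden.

Click 1 (4,1) count=0: revealed 15 new [(3,0) (3,1) (3,2) (3,3) (3,4) (4,0) (4,1) (4,2) (4,3) (4,4) (5,0) (5,1) (5,2) (5,3) (5,4)] -> total=15
Click 2 (2,2) count=1: revealed 1 new [(2,2)] -> total=16
Click 3 (6,5) count=1: revealed 1 new [(6,5)] -> total=17

Answer: .......
.......
..#....
#####..
#####..
#####..
.....#.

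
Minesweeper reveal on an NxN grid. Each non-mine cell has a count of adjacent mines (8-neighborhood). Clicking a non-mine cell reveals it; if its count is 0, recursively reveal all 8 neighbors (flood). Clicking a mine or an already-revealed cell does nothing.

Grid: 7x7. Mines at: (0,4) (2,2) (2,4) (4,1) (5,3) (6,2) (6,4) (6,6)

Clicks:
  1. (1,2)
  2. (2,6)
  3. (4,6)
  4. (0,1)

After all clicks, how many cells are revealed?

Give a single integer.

Answer: 27

Derivation:
Click 1 (1,2) count=1: revealed 1 new [(1,2)] -> total=1
Click 2 (2,6) count=0: revealed 15 new [(0,5) (0,6) (1,5) (1,6) (2,5) (2,6) (3,4) (3,5) (3,6) (4,4) (4,5) (4,6) (5,4) (5,5) (5,6)] -> total=16
Click 3 (4,6) count=0: revealed 0 new [(none)] -> total=16
Click 4 (0,1) count=0: revealed 11 new [(0,0) (0,1) (0,2) (0,3) (1,0) (1,1) (1,3) (2,0) (2,1) (3,0) (3,1)] -> total=27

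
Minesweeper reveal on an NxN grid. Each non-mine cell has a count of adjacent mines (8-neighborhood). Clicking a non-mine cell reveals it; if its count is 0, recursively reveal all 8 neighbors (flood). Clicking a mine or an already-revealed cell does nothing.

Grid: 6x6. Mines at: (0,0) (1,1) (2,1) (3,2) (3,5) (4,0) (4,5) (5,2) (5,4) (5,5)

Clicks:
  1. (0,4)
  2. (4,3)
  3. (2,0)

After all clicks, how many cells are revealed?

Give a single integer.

Click 1 (0,4) count=0: revealed 12 new [(0,2) (0,3) (0,4) (0,5) (1,2) (1,3) (1,4) (1,5) (2,2) (2,3) (2,4) (2,5)] -> total=12
Click 2 (4,3) count=3: revealed 1 new [(4,3)] -> total=13
Click 3 (2,0) count=2: revealed 1 new [(2,0)] -> total=14

Answer: 14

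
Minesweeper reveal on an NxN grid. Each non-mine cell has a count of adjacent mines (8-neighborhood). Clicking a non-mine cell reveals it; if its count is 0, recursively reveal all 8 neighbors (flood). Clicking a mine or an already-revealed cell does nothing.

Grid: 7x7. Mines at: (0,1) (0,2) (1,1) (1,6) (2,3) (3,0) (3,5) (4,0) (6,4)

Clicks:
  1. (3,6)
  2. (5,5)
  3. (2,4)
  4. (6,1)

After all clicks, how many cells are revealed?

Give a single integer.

Click 1 (3,6) count=1: revealed 1 new [(3,6)] -> total=1
Click 2 (5,5) count=1: revealed 1 new [(5,5)] -> total=2
Click 3 (2,4) count=2: revealed 1 new [(2,4)] -> total=3
Click 4 (6,1) count=0: revealed 17 new [(3,1) (3,2) (3,3) (3,4) (4,1) (4,2) (4,3) (4,4) (5,0) (5,1) (5,2) (5,3) (5,4) (6,0) (6,1) (6,2) (6,3)] -> total=20

Answer: 20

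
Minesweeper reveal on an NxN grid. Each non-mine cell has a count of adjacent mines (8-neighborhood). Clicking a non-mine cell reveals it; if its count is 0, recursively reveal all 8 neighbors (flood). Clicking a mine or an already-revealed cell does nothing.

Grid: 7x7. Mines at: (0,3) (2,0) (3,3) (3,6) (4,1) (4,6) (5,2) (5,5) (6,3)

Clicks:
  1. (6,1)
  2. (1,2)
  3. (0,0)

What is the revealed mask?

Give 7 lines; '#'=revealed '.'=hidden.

Click 1 (6,1) count=1: revealed 1 new [(6,1)] -> total=1
Click 2 (1,2) count=1: revealed 1 new [(1,2)] -> total=2
Click 3 (0,0) count=0: revealed 5 new [(0,0) (0,1) (0,2) (1,0) (1,1)] -> total=7

Answer: ###....
###....
.......
.......
.......
.......
.#.....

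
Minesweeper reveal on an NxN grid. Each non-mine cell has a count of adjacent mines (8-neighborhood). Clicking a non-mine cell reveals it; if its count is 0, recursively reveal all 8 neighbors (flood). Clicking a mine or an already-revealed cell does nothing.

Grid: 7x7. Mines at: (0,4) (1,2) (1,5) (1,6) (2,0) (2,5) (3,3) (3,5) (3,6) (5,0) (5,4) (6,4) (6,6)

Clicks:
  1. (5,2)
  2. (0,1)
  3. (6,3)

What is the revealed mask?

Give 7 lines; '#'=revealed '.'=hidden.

Click 1 (5,2) count=0: revealed 9 new [(4,1) (4,2) (4,3) (5,1) (5,2) (5,3) (6,1) (6,2) (6,3)] -> total=9
Click 2 (0,1) count=1: revealed 1 new [(0,1)] -> total=10
Click 3 (6,3) count=2: revealed 0 new [(none)] -> total=10

Answer: .#.....
.......
.......
.......
.###...
.###...
.###...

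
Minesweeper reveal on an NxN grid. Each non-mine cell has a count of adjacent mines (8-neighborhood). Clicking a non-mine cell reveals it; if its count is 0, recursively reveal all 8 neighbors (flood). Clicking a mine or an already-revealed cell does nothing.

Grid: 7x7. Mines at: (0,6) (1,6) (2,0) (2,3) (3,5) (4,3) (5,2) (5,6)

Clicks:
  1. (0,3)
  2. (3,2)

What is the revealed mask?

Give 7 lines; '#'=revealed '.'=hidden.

Click 1 (0,3) count=0: revealed 12 new [(0,0) (0,1) (0,2) (0,3) (0,4) (0,5) (1,0) (1,1) (1,2) (1,3) (1,4) (1,5)] -> total=12
Click 2 (3,2) count=2: revealed 1 new [(3,2)] -> total=13

Answer: ######.
######.
.......
..#....
.......
.......
.......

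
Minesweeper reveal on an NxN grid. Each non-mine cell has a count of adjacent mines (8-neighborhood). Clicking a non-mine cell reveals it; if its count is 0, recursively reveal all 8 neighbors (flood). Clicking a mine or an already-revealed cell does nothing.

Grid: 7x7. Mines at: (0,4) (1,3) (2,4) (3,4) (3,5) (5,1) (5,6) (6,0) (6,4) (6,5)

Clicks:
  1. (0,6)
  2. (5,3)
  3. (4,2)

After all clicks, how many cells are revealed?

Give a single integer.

Click 1 (0,6) count=0: revealed 6 new [(0,5) (0,6) (1,5) (1,6) (2,5) (2,6)] -> total=6
Click 2 (5,3) count=1: revealed 1 new [(5,3)] -> total=7
Click 3 (4,2) count=1: revealed 1 new [(4,2)] -> total=8

Answer: 8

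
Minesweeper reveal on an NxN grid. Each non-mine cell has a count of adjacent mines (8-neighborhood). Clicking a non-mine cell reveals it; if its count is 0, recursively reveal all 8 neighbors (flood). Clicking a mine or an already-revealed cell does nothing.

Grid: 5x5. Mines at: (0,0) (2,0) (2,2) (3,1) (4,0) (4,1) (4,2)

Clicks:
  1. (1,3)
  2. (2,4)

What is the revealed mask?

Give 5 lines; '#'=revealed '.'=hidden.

Click 1 (1,3) count=1: revealed 1 new [(1,3)] -> total=1
Click 2 (2,4) count=0: revealed 13 new [(0,1) (0,2) (0,3) (0,4) (1,1) (1,2) (1,4) (2,3) (2,4) (3,3) (3,4) (4,3) (4,4)] -> total=14

Answer: .####
.####
...##
...##
...##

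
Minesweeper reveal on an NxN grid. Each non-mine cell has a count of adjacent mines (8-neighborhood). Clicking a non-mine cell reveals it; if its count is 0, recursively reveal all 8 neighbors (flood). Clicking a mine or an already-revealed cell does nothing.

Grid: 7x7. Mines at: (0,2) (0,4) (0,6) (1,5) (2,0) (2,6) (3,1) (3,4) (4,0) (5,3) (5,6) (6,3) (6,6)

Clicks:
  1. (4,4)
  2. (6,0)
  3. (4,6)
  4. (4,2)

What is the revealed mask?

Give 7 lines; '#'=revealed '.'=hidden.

Click 1 (4,4) count=2: revealed 1 new [(4,4)] -> total=1
Click 2 (6,0) count=0: revealed 6 new [(5,0) (5,1) (5,2) (6,0) (6,1) (6,2)] -> total=7
Click 3 (4,6) count=1: revealed 1 new [(4,6)] -> total=8
Click 4 (4,2) count=2: revealed 1 new [(4,2)] -> total=9

Answer: .......
.......
.......
.......
..#.#.#
###....
###....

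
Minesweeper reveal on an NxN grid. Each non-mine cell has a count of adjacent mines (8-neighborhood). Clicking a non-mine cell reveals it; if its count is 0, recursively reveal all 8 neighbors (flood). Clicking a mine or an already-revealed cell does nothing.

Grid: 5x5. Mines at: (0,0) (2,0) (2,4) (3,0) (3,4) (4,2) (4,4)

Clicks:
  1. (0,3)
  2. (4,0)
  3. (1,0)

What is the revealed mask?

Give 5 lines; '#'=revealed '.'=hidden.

Answer: .####
#####
.###.
.###.
#....

Derivation:
Click 1 (0,3) count=0: revealed 14 new [(0,1) (0,2) (0,3) (0,4) (1,1) (1,2) (1,3) (1,4) (2,1) (2,2) (2,3) (3,1) (3,2) (3,3)] -> total=14
Click 2 (4,0) count=1: revealed 1 new [(4,0)] -> total=15
Click 3 (1,0) count=2: revealed 1 new [(1,0)] -> total=16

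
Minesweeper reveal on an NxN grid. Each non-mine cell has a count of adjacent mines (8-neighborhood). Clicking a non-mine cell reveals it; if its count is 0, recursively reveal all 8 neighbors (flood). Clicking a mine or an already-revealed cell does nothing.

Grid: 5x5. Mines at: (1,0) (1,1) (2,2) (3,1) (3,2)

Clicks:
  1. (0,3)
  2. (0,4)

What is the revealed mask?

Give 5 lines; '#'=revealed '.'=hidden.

Click 1 (0,3) count=0: revealed 12 new [(0,2) (0,3) (0,4) (1,2) (1,3) (1,4) (2,3) (2,4) (3,3) (3,4) (4,3) (4,4)] -> total=12
Click 2 (0,4) count=0: revealed 0 new [(none)] -> total=12

Answer: ..###
..###
...##
...##
...##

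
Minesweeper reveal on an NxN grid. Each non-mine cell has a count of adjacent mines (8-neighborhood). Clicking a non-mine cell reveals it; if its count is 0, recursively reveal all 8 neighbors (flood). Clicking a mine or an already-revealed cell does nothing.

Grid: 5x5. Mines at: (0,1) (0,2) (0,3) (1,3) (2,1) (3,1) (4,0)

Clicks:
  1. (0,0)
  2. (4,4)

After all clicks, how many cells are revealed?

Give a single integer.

Answer: 10

Derivation:
Click 1 (0,0) count=1: revealed 1 new [(0,0)] -> total=1
Click 2 (4,4) count=0: revealed 9 new [(2,2) (2,3) (2,4) (3,2) (3,3) (3,4) (4,2) (4,3) (4,4)] -> total=10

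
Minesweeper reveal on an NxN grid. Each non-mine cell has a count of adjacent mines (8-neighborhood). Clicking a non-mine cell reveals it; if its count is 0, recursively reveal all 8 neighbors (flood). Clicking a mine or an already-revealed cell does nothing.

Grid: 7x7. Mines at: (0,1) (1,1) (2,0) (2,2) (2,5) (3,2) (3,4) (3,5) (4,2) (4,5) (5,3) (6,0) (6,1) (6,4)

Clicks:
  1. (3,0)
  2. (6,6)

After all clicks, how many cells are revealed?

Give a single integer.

Answer: 5

Derivation:
Click 1 (3,0) count=1: revealed 1 new [(3,0)] -> total=1
Click 2 (6,6) count=0: revealed 4 new [(5,5) (5,6) (6,5) (6,6)] -> total=5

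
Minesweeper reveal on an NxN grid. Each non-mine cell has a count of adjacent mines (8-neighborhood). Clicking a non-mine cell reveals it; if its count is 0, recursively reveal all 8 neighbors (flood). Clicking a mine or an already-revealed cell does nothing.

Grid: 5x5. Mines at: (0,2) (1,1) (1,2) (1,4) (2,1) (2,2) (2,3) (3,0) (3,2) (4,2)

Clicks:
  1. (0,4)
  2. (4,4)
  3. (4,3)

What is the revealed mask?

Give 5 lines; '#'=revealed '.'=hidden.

Answer: ....#
.....
.....
...##
...##

Derivation:
Click 1 (0,4) count=1: revealed 1 new [(0,4)] -> total=1
Click 2 (4,4) count=0: revealed 4 new [(3,3) (3,4) (4,3) (4,4)] -> total=5
Click 3 (4,3) count=2: revealed 0 new [(none)] -> total=5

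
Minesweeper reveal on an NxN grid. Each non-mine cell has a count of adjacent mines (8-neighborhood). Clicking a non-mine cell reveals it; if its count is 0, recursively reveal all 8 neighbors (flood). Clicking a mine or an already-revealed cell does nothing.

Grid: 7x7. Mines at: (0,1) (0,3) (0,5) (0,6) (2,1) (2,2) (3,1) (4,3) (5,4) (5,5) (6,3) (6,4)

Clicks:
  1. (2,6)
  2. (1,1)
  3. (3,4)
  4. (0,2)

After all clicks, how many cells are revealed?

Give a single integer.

Click 1 (2,6) count=0: revealed 15 new [(1,3) (1,4) (1,5) (1,6) (2,3) (2,4) (2,5) (2,6) (3,3) (3,4) (3,5) (3,6) (4,4) (4,5) (4,6)] -> total=15
Click 2 (1,1) count=3: revealed 1 new [(1,1)] -> total=16
Click 3 (3,4) count=1: revealed 0 new [(none)] -> total=16
Click 4 (0,2) count=2: revealed 1 new [(0,2)] -> total=17

Answer: 17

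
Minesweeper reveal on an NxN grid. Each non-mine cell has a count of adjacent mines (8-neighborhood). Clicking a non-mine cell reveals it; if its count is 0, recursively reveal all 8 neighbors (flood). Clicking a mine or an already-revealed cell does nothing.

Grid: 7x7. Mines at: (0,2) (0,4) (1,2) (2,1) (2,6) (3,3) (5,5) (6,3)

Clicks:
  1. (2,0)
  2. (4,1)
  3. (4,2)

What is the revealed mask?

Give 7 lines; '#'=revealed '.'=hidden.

Answer: .......
.......
#......
###....
###....
###....
###....

Derivation:
Click 1 (2,0) count=1: revealed 1 new [(2,0)] -> total=1
Click 2 (4,1) count=0: revealed 12 new [(3,0) (3,1) (3,2) (4,0) (4,1) (4,2) (5,0) (5,1) (5,2) (6,0) (6,1) (6,2)] -> total=13
Click 3 (4,2) count=1: revealed 0 new [(none)] -> total=13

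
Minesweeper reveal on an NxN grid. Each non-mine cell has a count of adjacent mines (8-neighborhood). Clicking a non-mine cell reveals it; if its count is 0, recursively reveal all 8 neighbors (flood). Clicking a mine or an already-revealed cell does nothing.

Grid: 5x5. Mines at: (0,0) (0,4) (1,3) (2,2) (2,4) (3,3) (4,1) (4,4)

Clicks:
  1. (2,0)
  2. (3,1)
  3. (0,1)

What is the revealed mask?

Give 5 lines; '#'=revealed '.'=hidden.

Answer: .#...
##...
##...
##...
.....

Derivation:
Click 1 (2,0) count=0: revealed 6 new [(1,0) (1,1) (2,0) (2,1) (3,0) (3,1)] -> total=6
Click 2 (3,1) count=2: revealed 0 new [(none)] -> total=6
Click 3 (0,1) count=1: revealed 1 new [(0,1)] -> total=7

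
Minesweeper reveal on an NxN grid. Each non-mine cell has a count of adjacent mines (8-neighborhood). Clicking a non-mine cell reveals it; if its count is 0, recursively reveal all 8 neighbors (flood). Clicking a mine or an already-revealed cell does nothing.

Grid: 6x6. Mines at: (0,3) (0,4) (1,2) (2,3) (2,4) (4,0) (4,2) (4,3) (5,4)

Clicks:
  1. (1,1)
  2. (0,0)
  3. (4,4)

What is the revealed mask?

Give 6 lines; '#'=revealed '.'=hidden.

Answer: ##....
##....
##....
##....
....#.
......

Derivation:
Click 1 (1,1) count=1: revealed 1 new [(1,1)] -> total=1
Click 2 (0,0) count=0: revealed 7 new [(0,0) (0,1) (1,0) (2,0) (2,1) (3,0) (3,1)] -> total=8
Click 3 (4,4) count=2: revealed 1 new [(4,4)] -> total=9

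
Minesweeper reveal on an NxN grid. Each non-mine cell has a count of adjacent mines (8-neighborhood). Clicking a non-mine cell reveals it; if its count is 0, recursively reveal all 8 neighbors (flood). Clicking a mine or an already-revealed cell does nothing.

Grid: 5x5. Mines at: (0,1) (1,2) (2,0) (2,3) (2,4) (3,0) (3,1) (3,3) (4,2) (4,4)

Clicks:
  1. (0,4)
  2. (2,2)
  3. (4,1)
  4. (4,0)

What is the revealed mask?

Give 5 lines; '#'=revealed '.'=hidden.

Click 1 (0,4) count=0: revealed 4 new [(0,3) (0,4) (1,3) (1,4)] -> total=4
Click 2 (2,2) count=4: revealed 1 new [(2,2)] -> total=5
Click 3 (4,1) count=3: revealed 1 new [(4,1)] -> total=6
Click 4 (4,0) count=2: revealed 1 new [(4,0)] -> total=7

Answer: ...##
...##
..#..
.....
##...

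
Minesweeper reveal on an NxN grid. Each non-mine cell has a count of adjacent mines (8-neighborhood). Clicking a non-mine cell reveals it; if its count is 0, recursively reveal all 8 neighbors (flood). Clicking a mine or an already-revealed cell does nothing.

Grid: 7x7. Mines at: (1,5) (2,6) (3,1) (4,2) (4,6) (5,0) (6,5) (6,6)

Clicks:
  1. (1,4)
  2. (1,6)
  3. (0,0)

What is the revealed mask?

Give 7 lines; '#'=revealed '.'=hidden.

Answer: #####..
#####.#
######.
..####.
...###.
...###.
.......

Derivation:
Click 1 (1,4) count=1: revealed 1 new [(1,4)] -> total=1
Click 2 (1,6) count=2: revealed 1 new [(1,6)] -> total=2
Click 3 (0,0) count=0: revealed 25 new [(0,0) (0,1) (0,2) (0,3) (0,4) (1,0) (1,1) (1,2) (1,3) (2,0) (2,1) (2,2) (2,3) (2,4) (2,5) (3,2) (3,3) (3,4) (3,5) (4,3) (4,4) (4,5) (5,3) (5,4) (5,5)] -> total=27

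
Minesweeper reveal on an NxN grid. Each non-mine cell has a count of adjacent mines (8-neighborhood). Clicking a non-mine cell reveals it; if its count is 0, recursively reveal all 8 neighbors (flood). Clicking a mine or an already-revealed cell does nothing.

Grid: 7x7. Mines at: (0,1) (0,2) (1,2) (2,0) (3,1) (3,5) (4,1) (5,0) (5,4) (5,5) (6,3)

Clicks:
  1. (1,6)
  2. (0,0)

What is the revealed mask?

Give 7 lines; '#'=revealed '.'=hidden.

Click 1 (1,6) count=0: revealed 12 new [(0,3) (0,4) (0,5) (0,6) (1,3) (1,4) (1,5) (1,6) (2,3) (2,4) (2,5) (2,6)] -> total=12
Click 2 (0,0) count=1: revealed 1 new [(0,0)] -> total=13

Answer: #..####
...####
...####
.......
.......
.......
.......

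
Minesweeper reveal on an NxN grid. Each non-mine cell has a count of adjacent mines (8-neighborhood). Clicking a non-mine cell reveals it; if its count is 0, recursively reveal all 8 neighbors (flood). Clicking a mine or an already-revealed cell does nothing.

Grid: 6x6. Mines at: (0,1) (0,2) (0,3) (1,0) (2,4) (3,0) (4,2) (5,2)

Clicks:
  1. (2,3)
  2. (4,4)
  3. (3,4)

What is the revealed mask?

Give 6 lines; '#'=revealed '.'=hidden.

Click 1 (2,3) count=1: revealed 1 new [(2,3)] -> total=1
Click 2 (4,4) count=0: revealed 9 new [(3,3) (3,4) (3,5) (4,3) (4,4) (4,5) (5,3) (5,4) (5,5)] -> total=10
Click 3 (3,4) count=1: revealed 0 new [(none)] -> total=10

Answer: ......
......
...#..
...###
...###
...###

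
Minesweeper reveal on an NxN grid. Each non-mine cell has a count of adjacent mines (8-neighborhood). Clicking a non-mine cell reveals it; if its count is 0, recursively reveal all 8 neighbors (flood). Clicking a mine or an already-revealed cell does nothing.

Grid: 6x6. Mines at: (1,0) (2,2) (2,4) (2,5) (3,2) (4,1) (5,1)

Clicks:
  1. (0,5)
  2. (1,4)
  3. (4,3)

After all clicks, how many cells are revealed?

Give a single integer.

Click 1 (0,5) count=0: revealed 10 new [(0,1) (0,2) (0,3) (0,4) (0,5) (1,1) (1,2) (1,3) (1,4) (1,5)] -> total=10
Click 2 (1,4) count=2: revealed 0 new [(none)] -> total=10
Click 3 (4,3) count=1: revealed 1 new [(4,3)] -> total=11

Answer: 11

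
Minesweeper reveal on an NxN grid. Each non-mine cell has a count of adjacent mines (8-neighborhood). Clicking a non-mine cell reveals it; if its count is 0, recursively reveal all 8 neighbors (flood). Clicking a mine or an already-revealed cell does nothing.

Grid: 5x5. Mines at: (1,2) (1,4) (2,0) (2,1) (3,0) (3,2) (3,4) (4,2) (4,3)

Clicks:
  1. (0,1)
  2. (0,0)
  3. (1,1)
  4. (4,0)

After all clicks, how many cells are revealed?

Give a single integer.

Click 1 (0,1) count=1: revealed 1 new [(0,1)] -> total=1
Click 2 (0,0) count=0: revealed 3 new [(0,0) (1,0) (1,1)] -> total=4
Click 3 (1,1) count=3: revealed 0 new [(none)] -> total=4
Click 4 (4,0) count=1: revealed 1 new [(4,0)] -> total=5

Answer: 5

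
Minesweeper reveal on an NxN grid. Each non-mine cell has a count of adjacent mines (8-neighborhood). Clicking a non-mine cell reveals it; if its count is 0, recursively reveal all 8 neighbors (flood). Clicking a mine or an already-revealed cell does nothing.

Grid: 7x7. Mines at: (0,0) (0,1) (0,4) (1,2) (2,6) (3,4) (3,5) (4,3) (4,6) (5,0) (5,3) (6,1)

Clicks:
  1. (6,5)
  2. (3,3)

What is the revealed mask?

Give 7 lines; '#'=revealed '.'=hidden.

Click 1 (6,5) count=0: revealed 6 new [(5,4) (5,5) (5,6) (6,4) (6,5) (6,6)] -> total=6
Click 2 (3,3) count=2: revealed 1 new [(3,3)] -> total=7

Answer: .......
.......
.......
...#...
.......
....###
....###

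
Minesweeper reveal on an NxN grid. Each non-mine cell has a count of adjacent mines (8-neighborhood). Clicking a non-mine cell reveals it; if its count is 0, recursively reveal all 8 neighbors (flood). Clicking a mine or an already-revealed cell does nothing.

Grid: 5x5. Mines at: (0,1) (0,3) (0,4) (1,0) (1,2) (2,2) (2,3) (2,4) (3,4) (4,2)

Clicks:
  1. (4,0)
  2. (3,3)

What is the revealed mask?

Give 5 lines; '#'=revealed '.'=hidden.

Answer: .....
.....
##...
##.#.
##...

Derivation:
Click 1 (4,0) count=0: revealed 6 new [(2,0) (2,1) (3,0) (3,1) (4,0) (4,1)] -> total=6
Click 2 (3,3) count=5: revealed 1 new [(3,3)] -> total=7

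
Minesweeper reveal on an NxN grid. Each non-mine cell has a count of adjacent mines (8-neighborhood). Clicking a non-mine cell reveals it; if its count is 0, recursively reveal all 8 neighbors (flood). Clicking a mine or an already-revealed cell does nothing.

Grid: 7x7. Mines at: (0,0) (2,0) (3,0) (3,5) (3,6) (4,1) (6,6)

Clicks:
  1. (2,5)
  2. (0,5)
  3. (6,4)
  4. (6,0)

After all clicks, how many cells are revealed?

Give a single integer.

Click 1 (2,5) count=2: revealed 1 new [(2,5)] -> total=1
Click 2 (0,5) count=0: revealed 37 new [(0,1) (0,2) (0,3) (0,4) (0,5) (0,6) (1,1) (1,2) (1,3) (1,4) (1,5) (1,6) (2,1) (2,2) (2,3) (2,4) (2,6) (3,1) (3,2) (3,3) (3,4) (4,2) (4,3) (4,4) (4,5) (5,0) (5,1) (5,2) (5,3) (5,4) (5,5) (6,0) (6,1) (6,2) (6,3) (6,4) (6,5)] -> total=38
Click 3 (6,4) count=0: revealed 0 new [(none)] -> total=38
Click 4 (6,0) count=0: revealed 0 new [(none)] -> total=38

Answer: 38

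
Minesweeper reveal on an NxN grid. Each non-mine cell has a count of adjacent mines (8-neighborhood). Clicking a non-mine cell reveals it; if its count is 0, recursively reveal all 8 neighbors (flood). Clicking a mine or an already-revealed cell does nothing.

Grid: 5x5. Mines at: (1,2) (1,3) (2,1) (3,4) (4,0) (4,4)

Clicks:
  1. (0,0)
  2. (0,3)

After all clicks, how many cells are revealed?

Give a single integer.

Click 1 (0,0) count=0: revealed 4 new [(0,0) (0,1) (1,0) (1,1)] -> total=4
Click 2 (0,3) count=2: revealed 1 new [(0,3)] -> total=5

Answer: 5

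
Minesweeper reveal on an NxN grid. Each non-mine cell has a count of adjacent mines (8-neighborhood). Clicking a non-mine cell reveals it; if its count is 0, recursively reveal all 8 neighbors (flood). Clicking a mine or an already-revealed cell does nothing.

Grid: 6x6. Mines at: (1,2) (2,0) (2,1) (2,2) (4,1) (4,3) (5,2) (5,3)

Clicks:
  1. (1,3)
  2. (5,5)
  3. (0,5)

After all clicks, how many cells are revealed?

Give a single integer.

Click 1 (1,3) count=2: revealed 1 new [(1,3)] -> total=1
Click 2 (5,5) count=0: revealed 15 new [(0,3) (0,4) (0,5) (1,4) (1,5) (2,3) (2,4) (2,5) (3,3) (3,4) (3,5) (4,4) (4,5) (5,4) (5,5)] -> total=16
Click 3 (0,5) count=0: revealed 0 new [(none)] -> total=16

Answer: 16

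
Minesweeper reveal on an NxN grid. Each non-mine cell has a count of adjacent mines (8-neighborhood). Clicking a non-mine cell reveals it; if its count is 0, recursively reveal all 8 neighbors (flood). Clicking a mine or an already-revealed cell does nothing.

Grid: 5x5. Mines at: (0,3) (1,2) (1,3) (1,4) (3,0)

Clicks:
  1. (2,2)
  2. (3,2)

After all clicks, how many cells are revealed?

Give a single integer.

Click 1 (2,2) count=2: revealed 1 new [(2,2)] -> total=1
Click 2 (3,2) count=0: revealed 11 new [(2,1) (2,3) (2,4) (3,1) (3,2) (3,3) (3,4) (4,1) (4,2) (4,3) (4,4)] -> total=12

Answer: 12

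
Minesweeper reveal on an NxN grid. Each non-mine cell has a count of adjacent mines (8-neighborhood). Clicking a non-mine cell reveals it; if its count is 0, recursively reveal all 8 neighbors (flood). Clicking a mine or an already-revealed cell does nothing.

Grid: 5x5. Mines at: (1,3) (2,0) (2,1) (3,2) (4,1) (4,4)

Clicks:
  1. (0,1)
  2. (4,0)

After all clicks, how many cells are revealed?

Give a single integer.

Answer: 7

Derivation:
Click 1 (0,1) count=0: revealed 6 new [(0,0) (0,1) (0,2) (1,0) (1,1) (1,2)] -> total=6
Click 2 (4,0) count=1: revealed 1 new [(4,0)] -> total=7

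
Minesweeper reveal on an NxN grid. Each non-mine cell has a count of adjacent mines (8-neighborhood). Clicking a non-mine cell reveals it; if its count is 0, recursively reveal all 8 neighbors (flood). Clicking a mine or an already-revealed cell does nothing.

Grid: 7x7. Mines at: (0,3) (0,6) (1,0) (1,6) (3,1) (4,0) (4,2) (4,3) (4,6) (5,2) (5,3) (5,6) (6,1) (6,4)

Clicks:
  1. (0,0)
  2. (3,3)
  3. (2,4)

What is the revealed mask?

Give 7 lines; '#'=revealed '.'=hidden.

Answer: #......
..####.
..####.
..####.
.......
.......
.......

Derivation:
Click 1 (0,0) count=1: revealed 1 new [(0,0)] -> total=1
Click 2 (3,3) count=2: revealed 1 new [(3,3)] -> total=2
Click 3 (2,4) count=0: revealed 11 new [(1,2) (1,3) (1,4) (1,5) (2,2) (2,3) (2,4) (2,5) (3,2) (3,4) (3,5)] -> total=13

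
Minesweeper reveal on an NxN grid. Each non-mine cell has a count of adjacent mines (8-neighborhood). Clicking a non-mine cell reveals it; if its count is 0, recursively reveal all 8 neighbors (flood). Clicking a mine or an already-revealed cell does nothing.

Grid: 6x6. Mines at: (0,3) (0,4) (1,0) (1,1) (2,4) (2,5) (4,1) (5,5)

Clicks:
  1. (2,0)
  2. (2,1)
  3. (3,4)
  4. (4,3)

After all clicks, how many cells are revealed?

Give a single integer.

Click 1 (2,0) count=2: revealed 1 new [(2,0)] -> total=1
Click 2 (2,1) count=2: revealed 1 new [(2,1)] -> total=2
Click 3 (3,4) count=2: revealed 1 new [(3,4)] -> total=3
Click 4 (4,3) count=0: revealed 8 new [(3,2) (3,3) (4,2) (4,3) (4,4) (5,2) (5,3) (5,4)] -> total=11

Answer: 11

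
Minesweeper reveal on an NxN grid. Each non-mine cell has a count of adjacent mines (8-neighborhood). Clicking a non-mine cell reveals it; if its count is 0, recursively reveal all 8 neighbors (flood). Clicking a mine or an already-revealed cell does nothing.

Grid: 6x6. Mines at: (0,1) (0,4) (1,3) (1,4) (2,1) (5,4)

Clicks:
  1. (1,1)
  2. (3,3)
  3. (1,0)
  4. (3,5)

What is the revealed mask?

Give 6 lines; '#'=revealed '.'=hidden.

Answer: ......
##....
..####
######
######
####..

Derivation:
Click 1 (1,1) count=2: revealed 1 new [(1,1)] -> total=1
Click 2 (3,3) count=0: revealed 20 new [(2,2) (2,3) (2,4) (2,5) (3,0) (3,1) (3,2) (3,3) (3,4) (3,5) (4,0) (4,1) (4,2) (4,3) (4,4) (4,5) (5,0) (5,1) (5,2) (5,3)] -> total=21
Click 3 (1,0) count=2: revealed 1 new [(1,0)] -> total=22
Click 4 (3,5) count=0: revealed 0 new [(none)] -> total=22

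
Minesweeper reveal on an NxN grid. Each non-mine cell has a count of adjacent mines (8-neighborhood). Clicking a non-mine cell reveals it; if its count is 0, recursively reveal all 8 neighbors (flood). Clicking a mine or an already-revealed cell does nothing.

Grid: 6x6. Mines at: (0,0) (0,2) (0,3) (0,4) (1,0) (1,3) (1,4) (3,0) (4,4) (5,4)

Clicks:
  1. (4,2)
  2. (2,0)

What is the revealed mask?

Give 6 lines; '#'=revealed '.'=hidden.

Answer: ......
......
####..
.###..
####..
####..

Derivation:
Click 1 (4,2) count=0: revealed 14 new [(2,1) (2,2) (2,3) (3,1) (3,2) (3,3) (4,0) (4,1) (4,2) (4,3) (5,0) (5,1) (5,2) (5,3)] -> total=14
Click 2 (2,0) count=2: revealed 1 new [(2,0)] -> total=15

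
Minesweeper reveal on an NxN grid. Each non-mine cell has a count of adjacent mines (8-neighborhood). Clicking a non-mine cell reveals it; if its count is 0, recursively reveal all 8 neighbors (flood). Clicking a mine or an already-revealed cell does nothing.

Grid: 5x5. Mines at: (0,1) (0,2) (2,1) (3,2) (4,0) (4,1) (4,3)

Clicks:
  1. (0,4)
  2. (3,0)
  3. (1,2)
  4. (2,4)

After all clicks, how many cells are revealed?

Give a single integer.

Answer: 10

Derivation:
Click 1 (0,4) count=0: revealed 8 new [(0,3) (0,4) (1,3) (1,4) (2,3) (2,4) (3,3) (3,4)] -> total=8
Click 2 (3,0) count=3: revealed 1 new [(3,0)] -> total=9
Click 3 (1,2) count=3: revealed 1 new [(1,2)] -> total=10
Click 4 (2,4) count=0: revealed 0 new [(none)] -> total=10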